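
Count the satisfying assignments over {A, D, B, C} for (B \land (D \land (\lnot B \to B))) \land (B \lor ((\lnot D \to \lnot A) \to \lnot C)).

Initial set: {((B \land (D \land (\lnot B \to B))) \land (B \lor ((\lnot D \to \lnot A) \to \lnot C)))}.
((B \land (D \land (\lnot B \to B))) \land (B \lor ((\lnot D \to \lnot A) \to \lnot C))): α-rule — add (B \land (D \land (\lnot B \to B))), (B \lor ((\lnot D \to \lnot A) \to \lnot C)).
(B \land (D \land (\lnot B \to B))): α-rule — add B, (D \land (\lnot B \to B)).
(D \land (\lnot B \to B)): α-rule — add D, (\lnot B \to B).
(B \lor ((\lnot D \to \lnot A) \to \lnot C)): β-rule — branch into B  //  ((\lnot D \to \lnot A) \to \lnot C).
  branch 1 (add B):
    (\lnot B \to B): β-rule — branch into \lnot \lnot B  //  B.
      branch 1.1 (add \lnot \lnot B):
        ○ open, literals {B=true, D=true}.
      branch 1.2 (add B):
        ○ open, literals {B=true, D=true}.
  branch 2 (add ((\lnot D \to \lnot A) \to \lnot C)):
    (\lnot B \to B): β-rule — branch into \lnot \lnot B  //  B.
      branch 2.1 (add \lnot \lnot B):
        ((\lnot D \to \lnot A) \to \lnot C): β-rule — branch into \lnot (\lnot D \to \lnot A)  //  \lnot C.
          branch 2.1.1 (add \lnot (\lnot D \to \lnot A)):
            \lnot (\lnot D \to \lnot A): α-rule — add \lnot D, \lnot \lnot A.
            × closes — contains both D and \lnot D.
          branch 2.1.2 (add \lnot C):
            ○ open, literals {B=true, C=false, D=true}.
      branch 2.2 (add B):
        ((\lnot D \to \lnot A) \to \lnot C): β-rule — branch into \lnot (\lnot D \to \lnot A)  //  \lnot C.
          branch 2.2.1 (add \lnot (\lnot D \to \lnot A)):
            \lnot (\lnot D \to \lnot A): α-rule — add \lnot D, \lnot \lnot A.
            × closes — contains both D and \lnot D.
          branch 2.2.2 (add \lnot C):
            ○ open, literals {B=true, C=false, D=true}.
2 branches closed, 4 open.
Each open branch fixes some atoms; the unmentioned ones are free. Counting distinct full assignments: branch {B=true, D=true} (A, C) contributes 4 new; branch {B=true, D=true} (A, C) contributes 0 new; branch {B=true, C=false, D=true} (A) contributes 0 new; branch {B=true, C=false, D=true} (A) contributes 0 new. Total: 4.

4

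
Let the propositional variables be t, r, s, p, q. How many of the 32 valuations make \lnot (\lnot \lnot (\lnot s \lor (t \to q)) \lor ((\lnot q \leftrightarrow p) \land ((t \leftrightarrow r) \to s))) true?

2

Initial set: {T \lnot (\lnot \lnot (\lnot s \lor (t \to q)) \lor ((\lnot q \leftrightarrow p) \land ((t \leftrightarrow r) \to s)))}.
T \lnot (\lnot \lnot (\lnot s \lor (t \to q)) \lor ((\lnot q \leftrightarrow p) \land ((t \leftrightarrow r) \to s))): α-rule — add F \lnot \lnot (\lnot s \lor (t \to q)), F ((\lnot q \leftrightarrow p) \land ((t \leftrightarrow r) \to s)).
F \lnot \lnot (\lnot s \lor (t \to q)): drop double negation, giving F (\lnot s \lor (t \to q)).
F (\lnot s \lor (t \to q)): α-rule — add F \lnot s, F (t \to q).
F (t \to q): α-rule — add T t, F q.
F ((\lnot q \leftrightarrow p) \land ((t \leftrightarrow r) \to s)): β-rule — branch into F (\lnot q \leftrightarrow p)  //  F ((t \leftrightarrow r) \to s).
  branch 1 (add F (\lnot q \leftrightarrow p)):
    F (\lnot q \leftrightarrow p): β-rule — branch into T \lnot q, F p  //  F \lnot q, T p.
      branch 1.1 (add T \lnot q, F p):
        ○ open, literals {p=F, q=F, s=T, t=T}.
      branch 1.2 (add F \lnot q, T p):
        × closes — contains both q and \lnot q.
  branch 2 (add F ((t \leftrightarrow r) \to s)):
    F ((t \leftrightarrow r) \to s): α-rule — add T (t \leftrightarrow r), F s.
    × closes — contains both s and \lnot s.
2 branches closed, 1 open.
Each open branch fixes some atoms; the unmentioned ones are free. Counting distinct full assignments: branch {p=F, q=F, s=T, t=T} (r) contributes 2 new. Total: 2.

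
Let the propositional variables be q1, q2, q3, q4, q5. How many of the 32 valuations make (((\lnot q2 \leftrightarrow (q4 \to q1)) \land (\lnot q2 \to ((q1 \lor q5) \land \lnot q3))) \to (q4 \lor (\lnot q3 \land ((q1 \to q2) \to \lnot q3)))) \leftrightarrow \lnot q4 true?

16

Initial set: {((((\lnot q2 \leftrightarrow (q4 \to q1)) \land (\lnot q2 \to ((q1 \lor q5) \land \lnot q3))) \to (q4 \lor (\lnot q3 \land ((q1 \to q2) \to \lnot q3)))) \leftrightarrow \lnot q4)}.
((((\lnot q2 \leftrightarrow (q4 \to q1)) \land (\lnot q2 \to ((q1 \lor q5) \land \lnot q3))) \to (q4 \lor (\lnot q3 \land ((q1 \to q2) \to \lnot q3)))) \leftrightarrow \lnot q4): β-rule — branch into (((\lnot q2 \leftrightarrow (q4 \to q1)) \land (\lnot q2 \to ((q1 \lor q5) \land \lnot q3))) \to (q4 \lor (\lnot q3 \land ((q1 \to q2) \to \lnot q3)))), \lnot q4  //  \lnot (((\lnot q2 \leftrightarrow (q4 \to q1)) \land (\lnot q2 \to ((q1 \lor q5) \land \lnot q3))) \to (q4 \lor (\lnot q3 \land ((q1 \to q2) \to \lnot q3)))), \lnot \lnot q4.
  branch 1 (add (((\lnot q2 \leftrightarrow (q4 \to q1)) \land (\lnot q2 \to ((q1 \lor q5) \land \lnot q3))) \to (q4 \lor (\lnot q3 \land ((q1 \to q2) \to \lnot q3)))), \lnot q4):
    (((\lnot q2 \leftrightarrow (q4 \to q1)) \land (\lnot q2 \to ((q1 \lor q5) \land \lnot q3))) \to (q4 \lor (\lnot q3 \land ((q1 \to q2) \to \lnot q3)))): β-rule — branch into \lnot ((\lnot q2 \leftrightarrow (q4 \to q1)) \land (\lnot q2 \to ((q1 \lor q5) \land \lnot q3)))  //  (q4 \lor (\lnot q3 \land ((q1 \to q2) \to \lnot q3))).
      branch 1.1 (add \lnot ((\lnot q2 \leftrightarrow (q4 \to q1)) \land (\lnot q2 \to ((q1 \lor q5) \land \lnot q3)))):
        \lnot ((\lnot q2 \leftrightarrow (q4 \to q1)) \land (\lnot q2 \to ((q1 \lor q5) \land \lnot q3))): β-rule — branch into \lnot (\lnot q2 \leftrightarrow (q4 \to q1))  //  \lnot (\lnot q2 \to ((q1 \lor q5) \land \lnot q3)).
          branch 1.1.1 (add \lnot (\lnot q2 \leftrightarrow (q4 \to q1))):
            \lnot (\lnot q2 \leftrightarrow (q4 \to q1)): β-rule — branch into \lnot q2, \lnot (q4 \to q1)  //  \lnot \lnot q2, (q4 \to q1).
              branch 1.1.1.1 (add \lnot q2, \lnot (q4 \to q1)):
                \lnot (q4 \to q1): α-rule — add q4, \lnot q1.
                × closes — contains both q4 and \lnot q4.
              branch 1.1.1.2 (add \lnot \lnot q2, (q4 \to q1)):
                (q4 \to q1): β-rule — branch into \lnot q4  //  q1.
                  branch 1.1.1.2.1 (add \lnot q4):
                    ○ open, literals {q2=1, q4=0}.
                  branch 1.1.1.2.2 (add q1):
                    ○ open, literals {q1=1, q2=1, q4=0}.
          branch 1.1.2 (add \lnot (\lnot q2 \to ((q1 \lor q5) \land \lnot q3))):
            \lnot (\lnot q2 \to ((q1 \lor q5) \land \lnot q3)): α-rule — add \lnot q2, \lnot ((q1 \lor q5) \land \lnot q3).
            \lnot ((q1 \lor q5) \land \lnot q3): β-rule — branch into \lnot (q1 \lor q5)  //  \lnot \lnot q3.
              branch 1.1.2.1 (add \lnot (q1 \lor q5)):
                \lnot (q1 \lor q5): α-rule — add \lnot q1, \lnot q5.
                ○ open, literals {q1=0, q2=0, q4=0, q5=0}.
              branch 1.1.2.2 (add \lnot \lnot q3):
                ○ open, literals {q2=0, q3=1, q4=0}.
      branch 1.2 (add (q4 \lor (\lnot q3 \land ((q1 \to q2) \to \lnot q3)))):
        (q4 \lor (\lnot q3 \land ((q1 \to q2) \to \lnot q3))): β-rule — branch into q4  //  (\lnot q3 \land ((q1 \to q2) \to \lnot q3)).
          branch 1.2.1 (add q4):
            × closes — contains both q4 and \lnot q4.
          branch 1.2.2 (add (\lnot q3 \land ((q1 \to q2) \to \lnot q3))):
            (\lnot q3 \land ((q1 \to q2) \to \lnot q3)): α-rule — add \lnot q3, ((q1 \to q2) \to \lnot q3).
            ((q1 \to q2) \to \lnot q3): β-rule — branch into \lnot (q1 \to q2)  //  \lnot q3.
              branch 1.2.2.1 (add \lnot (q1 \to q2)):
                \lnot (q1 \to q2): α-rule — add q1, \lnot q2.
                ○ open, literals {q1=1, q2=0, q3=0, q4=0}.
              branch 1.2.2.2 (add \lnot q3):
                ○ open, literals {q3=0, q4=0}.
  branch 2 (add \lnot (((\lnot q2 \leftrightarrow (q4 \to q1)) \land (\lnot q2 \to ((q1 \lor q5) \land \lnot q3))) \to (q4 \lor (\lnot q3 \land ((q1 \to q2) \to \lnot q3)))), \lnot \lnot q4):
    \lnot (((\lnot q2 \leftrightarrow (q4 \to q1)) \land (\lnot q2 \to ((q1 \lor q5) \land \lnot q3))) \to (q4 \lor (\lnot q3 \land ((q1 \to q2) \to \lnot q3)))): α-rule — add ((\lnot q2 \leftrightarrow (q4 \to q1)) \land (\lnot q2 \to ((q1 \lor q5) \land \lnot q3))), \lnot (q4 \lor (\lnot q3 \land ((q1 \to q2) \to \lnot q3))).
    ((\lnot q2 \leftrightarrow (q4 \to q1)) \land (\lnot q2 \to ((q1 \lor q5) \land \lnot q3))): α-rule — add (\lnot q2 \leftrightarrow (q4 \to q1)), (\lnot q2 \to ((q1 \lor q5) \land \lnot q3)).
    \lnot (q4 \lor (\lnot q3 \land ((q1 \to q2) \to \lnot q3))): α-rule — add \lnot q4, \lnot (\lnot q3 \land ((q1 \to q2) \to \lnot q3)).
    × closes — contains both q4 and \lnot q4.
3 branches closed, 6 open.
Each open branch fixes some atoms; the unmentioned ones are free. Counting distinct full assignments: branch {q2=1, q4=0} (q1, q3, q5) contributes 8 new; branch {q1=1, q2=1, q4=0} (q3, q5) contributes 0 new; branch {q1=0, q2=0, q4=0, q5=0} (q3) contributes 2 new; branch {q2=0, q3=1, q4=0} (q1, q5) contributes 3 new; branch {q1=1, q2=0, q3=0, q4=0} (q5) contributes 2 new; branch {q3=0, q4=0} (q1, q2, q5) contributes 1 new. Total: 16.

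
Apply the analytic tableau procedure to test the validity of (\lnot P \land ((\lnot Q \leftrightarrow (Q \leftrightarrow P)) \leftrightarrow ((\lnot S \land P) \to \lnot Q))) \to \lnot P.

Assume the negation and expand:
Initial set: {\lnot ((\lnot P \land ((\lnot Q \leftrightarrow (Q \leftrightarrow P)) \leftrightarrow ((\lnot S \land P) \to \lnot Q))) \to \lnot P)}.
\lnot ((\lnot P \land ((\lnot Q \leftrightarrow (Q \leftrightarrow P)) \leftrightarrow ((\lnot S \land P) \to \lnot Q))) \to \lnot P): α-rule — add (\lnot P \land ((\lnot Q \leftrightarrow (Q \leftrightarrow P)) \leftrightarrow ((\lnot S \land P) \to \lnot Q))), \lnot \lnot P.
(\lnot P \land ((\lnot Q \leftrightarrow (Q \leftrightarrow P)) \leftrightarrow ((\lnot S \land P) \to \lnot Q))): α-rule — add \lnot P, ((\lnot Q \leftrightarrow (Q \leftrightarrow P)) \leftrightarrow ((\lnot S \land P) \to \lnot Q)).
× closes — contains both P and \lnot P.
All 1 branch closes.
Every branch closed, so the negation is unsatisfiable and the formula is valid.

Valid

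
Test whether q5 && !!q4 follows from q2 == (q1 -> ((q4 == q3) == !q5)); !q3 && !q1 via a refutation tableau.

No

Initial set: {T (q2 == (q1 -> ((q4 == q3) == !q5))); T (!q3 && !q1); F (q5 && !!q4)}.
T (!q3 && !q1): α-rule — add T !q3, T !q1.
T (q2 == (q1 -> ((q4 == q3) == !q5))): β-rule — branch into T q2, T (q1 -> ((q4 == q3) == !q5))  //  F q2, F (q1 -> ((q4 == q3) == !q5)).
  branch 1 (add T q2, T (q1 -> ((q4 == q3) == !q5))):
    F (q5 && !!q4): β-rule — branch into F q5  //  F !!q4.
      branch 1.1 (add F q5):
        T (q1 -> ((q4 == q3) == !q5)): β-rule — branch into F q1  //  T ((q4 == q3) == !q5).
          branch 1.1.1 (add F q1):
            ○ open, literals {q1=false, q2=true, q3=false, q5=false}.
          branch 1.1.2 (add T ((q4 == q3) == !q5)):
            T ((q4 == q3) == !q5): β-rule — branch into T (q4 == q3), T !q5  //  F (q4 == q3), F !q5.
              branch 1.1.2.1 (add T (q4 == q3), T !q5):
                T (q4 == q3): β-rule — branch into T q4, T q3  //  F q4, F q3.
                  branch 1.1.2.1.1 (add T q4, T q3):
                    × closes — contains both q3 and !q3.
                  branch 1.1.2.1.2 (add F q4, F q3):
                    ○ open, literals {q1=false, q2=true, q3=false, q4=false, q5=false}.
              branch 1.1.2.2 (add F (q4 == q3), F !q5):
                × closes — contains both q5 and !q5.
      branch 1.2 (add F !!q4):
        F !!q4: drop double negation, giving F q4.
        T (q1 -> ((q4 == q3) == !q5)): β-rule — branch into F q1  //  T ((q4 == q3) == !q5).
          branch 1.2.1 (add F q1):
            ○ open, literals {q1=false, q2=true, q3=false, q4=false}.
          branch 1.2.2 (add T ((q4 == q3) == !q5)):
            T ((q4 == q3) == !q5): β-rule — branch into T (q4 == q3), T !q5  //  F (q4 == q3), F !q5.
              branch 1.2.2.1 (add T (q4 == q3), T !q5):
                T (q4 == q3): β-rule — branch into T q4, T q3  //  F q4, F q3.
                  branch 1.2.2.1.1 (add T q4, T q3):
                    × closes — contains both q4 and !q4.
                  branch 1.2.2.1.2 (add F q4, F q3):
                    ○ open, literals {q1=false, q2=true, q3=false, q4=false, q5=false}.
              branch 1.2.2.2 (add F (q4 == q3), F !q5):
                F (q4 == q3): β-rule — branch into T q4, F q3  //  F q4, T q3.
                  branch 1.2.2.2.1 (add T q4, F q3):
                    × closes — contains both q4 and !q4.
                  branch 1.2.2.2.2 (add F q4, T q3):
                    × closes — contains both q3 and !q3.
  branch 2 (add F q2, F (q1 -> ((q4 == q3) == !q5))):
    F (q1 -> ((q4 == q3) == !q5)): α-rule — add T q1, F ((q4 == q3) == !q5).
    × closes — contains both q1 and !q1.
6 branches closed, 4 open.
An open branch gives a countermodel: q1=false, q2=true, q3=false, q5=false (unmentioned atoms arbitrary); the premises hold there but the conclusion fails.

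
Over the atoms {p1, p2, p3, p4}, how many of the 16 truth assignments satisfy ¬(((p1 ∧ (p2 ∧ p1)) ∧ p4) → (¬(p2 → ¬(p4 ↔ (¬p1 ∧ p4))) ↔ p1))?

2

Initial set: {¬(((p1 ∧ (p2 ∧ p1)) ∧ p4) → (¬(p2 → ¬(p4 ↔ (¬p1 ∧ p4))) ↔ p1))}.
¬(((p1 ∧ (p2 ∧ p1)) ∧ p4) → (¬(p2 → ¬(p4 ↔ (¬p1 ∧ p4))) ↔ p1)): α-rule — add ((p1 ∧ (p2 ∧ p1)) ∧ p4), ¬(¬(p2 → ¬(p4 ↔ (¬p1 ∧ p4))) ↔ p1).
((p1 ∧ (p2 ∧ p1)) ∧ p4): α-rule — add (p1 ∧ (p2 ∧ p1)), p4.
(p1 ∧ (p2 ∧ p1)): α-rule — add p1, (p2 ∧ p1).
(p2 ∧ p1): α-rule — add p2, p1.
¬(¬(p2 → ¬(p4 ↔ (¬p1 ∧ p4))) ↔ p1): β-rule — branch into ¬(p2 → ¬(p4 ↔ (¬p1 ∧ p4))), ¬p1  //  ¬¬(p2 → ¬(p4 ↔ (¬p1 ∧ p4))), p1.
  branch 1 (add ¬(p2 → ¬(p4 ↔ (¬p1 ∧ p4))), ¬p1):
    × closes — contains both p1 and ¬p1.
  branch 2 (add ¬¬(p2 → ¬(p4 ↔ (¬p1 ∧ p4))), p1):
    ¬¬(p2 → ¬(p4 ↔ (¬p1 ∧ p4))): β-rule — branch into ¬p2  //  ¬(p4 ↔ (¬p1 ∧ p4)).
      branch 2.1 (add ¬p2):
        × closes — contains both p2 and ¬p2.
      branch 2.2 (add ¬(p4 ↔ (¬p1 ∧ p4))):
        ¬(p4 ↔ (¬p1 ∧ p4)): β-rule — branch into p4, ¬(¬p1 ∧ p4)  //  ¬p4, (¬p1 ∧ p4).
          branch 2.2.1 (add p4, ¬(¬p1 ∧ p4)):
            ¬(¬p1 ∧ p4): β-rule — branch into ¬¬p1  //  ¬p4.
              branch 2.2.1.1 (add ¬¬p1):
                ○ open, literals {p1=1, p2=1, p4=1}.
              branch 2.2.1.2 (add ¬p4):
                × closes — contains both p4 and ¬p4.
          branch 2.2.2 (add ¬p4, (¬p1 ∧ p4)):
            × closes — contains both p4 and ¬p4.
4 branches closed, 1 open.
Each open branch fixes some atoms; the unmentioned ones are free. Counting distinct full assignments: branch {p1=1, p2=1, p4=1} (p3) contributes 2 new. Total: 2.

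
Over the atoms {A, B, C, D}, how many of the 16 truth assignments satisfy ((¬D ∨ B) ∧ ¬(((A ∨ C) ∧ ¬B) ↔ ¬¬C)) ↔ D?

Initial set: {T (((¬D ∨ B) ∧ ¬(((A ∨ C) ∧ ¬B) ↔ ¬¬C)) ↔ D)}.
T (((¬D ∨ B) ∧ ¬(((A ∨ C) ∧ ¬B) ↔ ¬¬C)) ↔ D): β-rule — branch into T ((¬D ∨ B) ∧ ¬(((A ∨ C) ∧ ¬B) ↔ ¬¬C)), T D  //  F ((¬D ∨ B) ∧ ¬(((A ∨ C) ∧ ¬B) ↔ ¬¬C)), F D.
  branch 1 (add T ((¬D ∨ B) ∧ ¬(((A ∨ C) ∧ ¬B) ↔ ¬¬C)), T D):
    T ((¬D ∨ B) ∧ ¬(((A ∨ C) ∧ ¬B) ↔ ¬¬C)): α-rule — add T (¬D ∨ B), T ¬(((A ∨ C) ∧ ¬B) ↔ ¬¬C).
    T (¬D ∨ B): β-rule — branch into T ¬D  //  T B.
      branch 1.1 (add T ¬D):
        × closes — contains both D and ¬D.
      branch 1.2 (add T B):
        T ¬(((A ∨ C) ∧ ¬B) ↔ ¬¬C): β-rule — branch into T ((A ∨ C) ∧ ¬B), F ¬¬C  //  F ((A ∨ C) ∧ ¬B), T ¬¬C.
          branch 1.2.1 (add T ((A ∨ C) ∧ ¬B), F ¬¬C):
            T ((A ∨ C) ∧ ¬B): α-rule — add T (A ∨ C), T ¬B.
            × closes — contains both B and ¬B.
          branch 1.2.2 (add F ((A ∨ C) ∧ ¬B), T ¬¬C):
            T ¬¬C: drop double negation, giving T C.
            F ((A ∨ C) ∧ ¬B): β-rule — branch into F (A ∨ C)  //  F ¬B.
              branch 1.2.2.1 (add F (A ∨ C)):
                F (A ∨ C): α-rule — add F A, F C.
                × closes — contains both C and ¬C.
              branch 1.2.2.2 (add F ¬B):
                ○ open, literals {B=true, C=true, D=true}.
  branch 2 (add F ((¬D ∨ B) ∧ ¬(((A ∨ C) ∧ ¬B) ↔ ¬¬C)), F D):
    F ((¬D ∨ B) ∧ ¬(((A ∨ C) ∧ ¬B) ↔ ¬¬C)): β-rule — branch into F (¬D ∨ B)  //  F ¬(((A ∨ C) ∧ ¬B) ↔ ¬¬C).
      branch 2.1 (add F (¬D ∨ B)):
        F (¬D ∨ B): α-rule — add F ¬D, F B.
        × closes — contains both D and ¬D.
      branch 2.2 (add F ¬(((A ∨ C) ∧ ¬B) ↔ ¬¬C)):
        F ¬(((A ∨ C) ∧ ¬B) ↔ ¬¬C): β-rule — branch into T ((A ∨ C) ∧ ¬B), T ¬¬C  //  F ((A ∨ C) ∧ ¬B), F ¬¬C.
          branch 2.2.1 (add T ((A ∨ C) ∧ ¬B), T ¬¬C):
            T ((A ∨ C) ∧ ¬B): α-rule — add T (A ∨ C), T ¬B.
            T ¬¬C: drop double negation, giving T C.
            T (A ∨ C): β-rule — branch into T A  //  T C.
              branch 2.2.1.1 (add T A):
                ○ open, literals {A=true, B=false, C=true, D=false}.
              branch 2.2.1.2 (add T C):
                ○ open, literals {B=false, C=true, D=false}.
          branch 2.2.2 (add F ((A ∨ C) ∧ ¬B), F ¬¬C):
            F ¬¬C: drop double negation, giving F C.
            F ((A ∨ C) ∧ ¬B): β-rule — branch into F (A ∨ C)  //  F ¬B.
              branch 2.2.2.1 (add F (A ∨ C)):
                F (A ∨ C): α-rule — add F A, F C.
                ○ open, literals {A=false, C=false, D=false}.
              branch 2.2.2.2 (add F ¬B):
                ○ open, literals {B=true, C=false, D=false}.
4 branches closed, 5 open.
Each open branch fixes some atoms; the unmentioned ones are free. Counting distinct full assignments: branch {B=true, C=true, D=true} (A) contributes 2 new; branch {A=true, B=false, C=true, D=false} (none free) contributes 1 new; branch {B=false, C=true, D=false} (A) contributes 1 new; branch {A=false, C=false, D=false} (B) contributes 2 new; branch {B=true, C=false, D=false} (A) contributes 1 new. Total: 7.

7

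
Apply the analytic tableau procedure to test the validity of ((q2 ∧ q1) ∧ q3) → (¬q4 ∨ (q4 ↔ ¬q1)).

Not valid

Assume the negation and expand:
Initial set: {¬(((q2 ∧ q1) ∧ q3) → (¬q4 ∨ (q4 ↔ ¬q1)))}.
¬(((q2 ∧ q1) ∧ q3) → (¬q4 ∨ (q4 ↔ ¬q1))): α-rule — add ((q2 ∧ q1) ∧ q3), ¬(¬q4 ∨ (q4 ↔ ¬q1)).
((q2 ∧ q1) ∧ q3): α-rule — add (q2 ∧ q1), q3.
¬(¬q4 ∨ (q4 ↔ ¬q1)): α-rule — add ¬¬q4, ¬(q4 ↔ ¬q1).
(q2 ∧ q1): α-rule — add q2, q1.
¬(q4 ↔ ¬q1): β-rule — branch into q4, ¬¬q1  //  ¬q4, ¬q1.
  branch 1 (add q4, ¬¬q1):
    ○ open, literals {q1=T, q2=T, q3=T, q4=T}.
  branch 2 (add ¬q4, ¬q1):
    × closes — contains both q4 and ¬q4.
1 branch closed, 1 open.
An open branch gives a countermodel: q1=T, q2=T, q3=T, q4=T (unmentioned atoms arbitrary); under it the original formula is false.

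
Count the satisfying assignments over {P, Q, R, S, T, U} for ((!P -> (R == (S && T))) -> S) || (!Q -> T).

58

Initial set: {(((!P -> (R == (S && T))) -> S) || (!Q -> T))}.
(((!P -> (R == (S && T))) -> S) || (!Q -> T)): β-rule — branch into ((!P -> (R == (S && T))) -> S)  //  (!Q -> T).
  branch 1 (add ((!P -> (R == (S && T))) -> S)):
    ((!P -> (R == (S && T))) -> S): β-rule — branch into !(!P -> (R == (S && T)))  //  S.
      branch 1.1 (add !(!P -> (R == (S && T)))):
        !(!P -> (R == (S && T))): α-rule — add !P, !(R == (S && T)).
        !(R == (S && T)): β-rule — branch into R, !(S && T)  //  !R, (S && T).
          branch 1.1.1 (add R, !(S && T)):
            !(S && T): β-rule — branch into !S  //  !T.
              branch 1.1.1.1 (add !S):
                ○ open, literals {P=F, R=T, S=F}.
              branch 1.1.1.2 (add !T):
                ○ open, literals {P=F, R=T, T=F}.
          branch 1.1.2 (add !R, (S && T)):
            (S && T): α-rule — add S, T.
            ○ open, literals {P=F, R=F, S=T, T=T}.
      branch 1.2 (add S):
        ○ open, literals {S=T}.
  branch 2 (add (!Q -> T)):
    (!Q -> T): β-rule — branch into !!Q  //  T.
      branch 2.1 (add !!Q):
        ○ open, literals {Q=T}.
      branch 2.2 (add T):
        ○ open, literals {T=T}.
0 branches closed, 6 open.
Each open branch fixes some atoms; the unmentioned ones are free. Counting distinct full assignments: branch {P=F, R=T, S=F} (Q, T, U) contributes 8 new; branch {P=F, R=T, T=F} (Q, S, U) contributes 4 new; branch {P=F, R=F, S=T, T=T} (Q, U) contributes 4 new; branch {S=T} (P, Q, R, T, U) contributes 24 new; branch {Q=T} (P, R, S, T, U) contributes 12 new; branch {T=T} (P, Q, R, S, U) contributes 6 new. Total: 58.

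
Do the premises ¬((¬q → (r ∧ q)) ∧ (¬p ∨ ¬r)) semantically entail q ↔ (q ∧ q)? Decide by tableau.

Initial set: {¬((¬q → (r ∧ q)) ∧ (¬p ∨ ¬r)); ¬(q ↔ (q ∧ q))}.
¬((¬q → (r ∧ q)) ∧ (¬p ∨ ¬r)): β-rule — branch into ¬(¬q → (r ∧ q))  //  ¬(¬p ∨ ¬r).
  branch 1 (add ¬(¬q → (r ∧ q))):
    ¬(¬q → (r ∧ q)): α-rule — add ¬q, ¬(r ∧ q).
    ¬(q ↔ (q ∧ q)): β-rule — branch into q, ¬(q ∧ q)  //  ¬q, (q ∧ q).
      branch 1.1 (add q, ¬(q ∧ q)):
        × closes — contains both q and ¬q.
      branch 1.2 (add ¬q, (q ∧ q)):
        (q ∧ q): α-rule — add q, q.
        × closes — contains both q and ¬q.
  branch 2 (add ¬(¬p ∨ ¬r)):
    ¬(¬p ∨ ¬r): α-rule — add ¬¬p, ¬¬r.
    ¬(q ↔ (q ∧ q)): β-rule — branch into q, ¬(q ∧ q)  //  ¬q, (q ∧ q).
      branch 2.1 (add q, ¬(q ∧ q)):
        ¬(q ∧ q): β-rule — branch into ¬q  //  ¬q.
          branch 2.1.1 (add ¬q):
            × closes — contains both q and ¬q.
          branch 2.1.2 (add ¬q):
            × closes — contains both q and ¬q.
      branch 2.2 (add ¬q, (q ∧ q)):
        (q ∧ q): α-rule — add q, q.
        × closes — contains both q and ¬q.
All 5 branches close.
Every branch closed, so the premises entail the conclusion.

Yes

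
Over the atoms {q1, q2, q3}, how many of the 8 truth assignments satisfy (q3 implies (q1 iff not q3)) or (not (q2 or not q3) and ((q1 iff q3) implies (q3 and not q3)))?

6

Initial set: {((q3 implies (q1 iff not q3)) or (not (q2 or not q3) and ((q1 iff q3) implies (q3 and not q3))))}.
((q3 implies (q1 iff not q3)) or (not (q2 or not q3) and ((q1 iff q3) implies (q3 and not q3)))): β-rule — branch into (q3 implies (q1 iff not q3))  //  (not (q2 or not q3) and ((q1 iff q3) implies (q3 and not q3))).
  branch 1 (add (q3 implies (q1 iff not q3))):
    (q3 implies (q1 iff not q3)): β-rule — branch into not q3  //  (q1 iff not q3).
      branch 1.1 (add not q3):
        ○ open, literals {q3=F}.
      branch 1.2 (add (q1 iff not q3)):
        (q1 iff not q3): β-rule — branch into q1, not q3  //  not q1, not not q3.
          branch 1.2.1 (add q1, not q3):
            ○ open, literals {q1=T, q3=F}.
          branch 1.2.2 (add not q1, not not q3):
            ○ open, literals {q1=F, q3=T}.
  branch 2 (add (not (q2 or not q3) and ((q1 iff q3) implies (q3 and not q3)))):
    (not (q2 or not q3) and ((q1 iff q3) implies (q3 and not q3))): α-rule — add not (q2 or not q3), ((q1 iff q3) implies (q3 and not q3)).
    not (q2 or not q3): α-rule — add not q2, not not q3.
    ((q1 iff q3) implies (q3 and not q3)): β-rule — branch into not (q1 iff q3)  //  (q3 and not q3).
      branch 2.1 (add not (q1 iff q3)):
        not (q1 iff q3): β-rule — branch into q1, not q3  //  not q1, q3.
          branch 2.1.1 (add q1, not q3):
            × closes — contains both q3 and not q3.
          branch 2.1.2 (add not q1, q3):
            ○ open, literals {q1=F, q2=F, q3=T}.
      branch 2.2 (add (q3 and not q3)):
        (q3 and not q3): α-rule — add q3, not q3.
        × closes — contains both q3 and not q3.
2 branches closed, 4 open.
Each open branch fixes some atoms; the unmentioned ones are free. Counting distinct full assignments: branch {q3=F} (q1, q2) contributes 4 new; branch {q1=T, q3=F} (q2) contributes 0 new; branch {q1=F, q3=T} (q2) contributes 2 new; branch {q1=F, q2=F, q3=T} (none free) contributes 0 new. Total: 6.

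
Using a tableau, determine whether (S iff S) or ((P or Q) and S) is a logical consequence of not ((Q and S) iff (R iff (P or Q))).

Yes

Initial set: {not ((Q and S) iff (R iff (P or Q))); not ((S iff S) or ((P or Q) and S))}.
not ((S iff S) or ((P or Q) and S)): α-rule — add not (S iff S), not ((P or Q) and S).
not ((Q and S) iff (R iff (P or Q))): β-rule — branch into (Q and S), not (R iff (P or Q))  //  not (Q and S), (R iff (P or Q)).
  branch 1 (add (Q and S), not (R iff (P or Q))):
    (Q and S): α-rule — add Q, S.
    not (S iff S): β-rule — branch into S, not S  //  not S, S.
      branch 1.1 (add S, not S):
        × closes — contains both S and not S.
      branch 1.2 (add not S, S):
        × closes — contains both S and not S.
  branch 2 (add not (Q and S), (R iff (P or Q))):
    not (S iff S): β-rule — branch into S, not S  //  not S, S.
      branch 2.1 (add S, not S):
        × closes — contains both S and not S.
      branch 2.2 (add not S, S):
        × closes — contains both S and not S.
All 4 branches close.
Every branch closed, so the premises entail the conclusion.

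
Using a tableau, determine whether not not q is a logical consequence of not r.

Initial set: {T not r; F not not q}.
F not not q: drop double negation, giving F q.
○ open, literals {q=F, r=F}.
0 branches closed, 1 open.
An open branch gives a countermodel: q=F, r=F (unmentioned atoms arbitrary); the premises hold there but the conclusion fails.

No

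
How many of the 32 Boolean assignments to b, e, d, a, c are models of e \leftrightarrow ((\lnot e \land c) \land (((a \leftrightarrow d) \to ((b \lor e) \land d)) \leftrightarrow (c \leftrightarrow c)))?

11

Initial set: {(e \leftrightarrow ((\lnot e \land c) \land (((a \leftrightarrow d) \to ((b \lor e) \land d)) \leftrightarrow (c \leftrightarrow c))))}.
(e \leftrightarrow ((\lnot e \land c) \land (((a \leftrightarrow d) \to ((b \lor e) \land d)) \leftrightarrow (c \leftrightarrow c)))): β-rule — branch into e, ((\lnot e \land c) \land (((a \leftrightarrow d) \to ((b \lor e) \land d)) \leftrightarrow (c \leftrightarrow c)))  //  \lnot e, \lnot ((\lnot e \land c) \land (((a \leftrightarrow d) \to ((b \lor e) \land d)) \leftrightarrow (c \leftrightarrow c))).
  branch 1 (add e, ((\lnot e \land c) \land (((a \leftrightarrow d) \to ((b \lor e) \land d)) \leftrightarrow (c \leftrightarrow c)))):
    ((\lnot e \land c) \land (((a \leftrightarrow d) \to ((b \lor e) \land d)) \leftrightarrow (c \leftrightarrow c))): α-rule — add (\lnot e \land c), (((a \leftrightarrow d) \to ((b \lor e) \land d)) \leftrightarrow (c \leftrightarrow c)).
    (\lnot e \land c): α-rule — add \lnot e, c.
    × closes — contains both e and \lnot e.
  branch 2 (add \lnot e, \lnot ((\lnot e \land c) \land (((a \leftrightarrow d) \to ((b \lor e) \land d)) \leftrightarrow (c \leftrightarrow c)))):
    \lnot ((\lnot e \land c) \land (((a \leftrightarrow d) \to ((b \lor e) \land d)) \leftrightarrow (c \leftrightarrow c))): β-rule — branch into \lnot (\lnot e \land c)  //  \lnot (((a \leftrightarrow d) \to ((b \lor e) \land d)) \leftrightarrow (c \leftrightarrow c)).
      branch 2.1 (add \lnot (\lnot e \land c)):
        \lnot (\lnot e \land c): β-rule — branch into \lnot \lnot e  //  \lnot c.
          branch 2.1.1 (add \lnot \lnot e):
            × closes — contains both e and \lnot e.
          branch 2.1.2 (add \lnot c):
            ○ open, literals {c=0, e=0}.
      branch 2.2 (add \lnot (((a \leftrightarrow d) \to ((b \lor e) \land d)) \leftrightarrow (c \leftrightarrow c))):
        \lnot (((a \leftrightarrow d) \to ((b \lor e) \land d)) \leftrightarrow (c \leftrightarrow c)): β-rule — branch into ((a \leftrightarrow d) \to ((b \lor e) \land d)), \lnot (c \leftrightarrow c)  //  \lnot ((a \leftrightarrow d) \to ((b \lor e) \land d)), (c \leftrightarrow c).
          branch 2.2.1 (add ((a \leftrightarrow d) \to ((b \lor e) \land d)), \lnot (c \leftrightarrow c)):
            ((a \leftrightarrow d) \to ((b \lor e) \land d)): β-rule — branch into \lnot (a \leftrightarrow d)  //  ((b \lor e) \land d).
              branch 2.2.1.1 (add \lnot (a \leftrightarrow d)):
                \lnot (c \leftrightarrow c): β-rule — branch into c, \lnot c  //  \lnot c, c.
                  branch 2.2.1.1.1 (add c, \lnot c):
                    × closes — contains both c and \lnot c.
                  branch 2.2.1.1.2 (add \lnot c, c):
                    × closes — contains both c and \lnot c.
              branch 2.2.1.2 (add ((b \lor e) \land d)):
                ((b \lor e) \land d): α-rule — add (b \lor e), d.
                \lnot (c \leftrightarrow c): β-rule — branch into c, \lnot c  //  \lnot c, c.
                  branch 2.2.1.2.1 (add c, \lnot c):
                    × closes — contains both c and \lnot c.
                  branch 2.2.1.2.2 (add \lnot c, c):
                    × closes — contains both c and \lnot c.
          branch 2.2.2 (add \lnot ((a \leftrightarrow d) \to ((b \lor e) \land d)), (c \leftrightarrow c)):
            \lnot ((a \leftrightarrow d) \to ((b \lor e) \land d)): α-rule — add (a \leftrightarrow d), \lnot ((b \lor e) \land d).
            (c \leftrightarrow c): β-rule — branch into c, c  //  \lnot c, \lnot c.
              branch 2.2.2.1 (add c, c):
                (a \leftrightarrow d): β-rule — branch into a, d  //  \lnot a, \lnot d.
                  branch 2.2.2.1.1 (add a, d):
                    \lnot ((b \lor e) \land d): β-rule — branch into \lnot (b \lor e)  //  \lnot d.
                      branch 2.2.2.1.1.1 (add \lnot (b \lor e)):
                        \lnot (b \lor e): α-rule — add \lnot b, \lnot e.
                        ○ open, literals {a=1, b=0, c=1, d=1, e=0}.
                      branch 2.2.2.1.1.2 (add \lnot d):
                        × closes — contains both d and \lnot d.
                  branch 2.2.2.1.2 (add \lnot a, \lnot d):
                    \lnot ((b \lor e) \land d): β-rule — branch into \lnot (b \lor e)  //  \lnot d.
                      branch 2.2.2.1.2.1 (add \lnot (b \lor e)):
                        \lnot (b \lor e): α-rule — add \lnot b, \lnot e.
                        ○ open, literals {a=0, b=0, c=1, d=0, e=0}.
                      branch 2.2.2.1.2.2 (add \lnot d):
                        ○ open, literals {a=0, c=1, d=0, e=0}.
              branch 2.2.2.2 (add \lnot c, \lnot c):
                (a \leftrightarrow d): β-rule — branch into a, d  //  \lnot a, \lnot d.
                  branch 2.2.2.2.1 (add a, d):
                    \lnot ((b \lor e) \land d): β-rule — branch into \lnot (b \lor e)  //  \lnot d.
                      branch 2.2.2.2.1.1 (add \lnot (b \lor e)):
                        \lnot (b \lor e): α-rule — add \lnot b, \lnot e.
                        ○ open, literals {a=1, b=0, c=0, d=1, e=0}.
                      branch 2.2.2.2.1.2 (add \lnot d):
                        × closes — contains both d and \lnot d.
                  branch 2.2.2.2.2 (add \lnot a, \lnot d):
                    \lnot ((b \lor e) \land d): β-rule — branch into \lnot (b \lor e)  //  \lnot d.
                      branch 2.2.2.2.2.1 (add \lnot (b \lor e)):
                        \lnot (b \lor e): α-rule — add \lnot b, \lnot e.
                        ○ open, literals {a=0, b=0, c=0, d=0, e=0}.
                      branch 2.2.2.2.2.2 (add \lnot d):
                        ○ open, literals {a=0, c=0, d=0, e=0}.
8 branches closed, 7 open.
Each open branch fixes some atoms; the unmentioned ones are free. Counting distinct full assignments: branch {c=0, e=0} (b, d, a) contributes 8 new; branch {a=1, b=0, c=1, d=1, e=0} (none free) contributes 1 new; branch {a=0, b=0, c=1, d=0, e=0} (none free) contributes 1 new; branch {a=0, c=1, d=0, e=0} (b) contributes 1 new; branch {a=1, b=0, c=0, d=1, e=0} (none free) contributes 0 new; branch {a=0, b=0, c=0, d=0, e=0} (none free) contributes 0 new; branch {a=0, c=0, d=0, e=0} (b) contributes 0 new. Total: 11.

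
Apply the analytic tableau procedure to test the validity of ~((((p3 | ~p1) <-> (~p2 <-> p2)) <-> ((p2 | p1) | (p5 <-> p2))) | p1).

Assume the negation and expand:
Initial set: {~~((((p3 | ~p1) <-> (~p2 <-> p2)) <-> ((p2 | p1) | (p5 <-> p2))) | p1)}.
~~((((p3 | ~p1) <-> (~p2 <-> p2)) <-> ((p2 | p1) | (p5 <-> p2))) | p1): β-rule — branch into (((p3 | ~p1) <-> (~p2 <-> p2)) <-> ((p2 | p1) | (p5 <-> p2)))  //  p1.
  branch 1 (add (((p3 | ~p1) <-> (~p2 <-> p2)) <-> ((p2 | p1) | (p5 <-> p2)))):
    (((p3 | ~p1) <-> (~p2 <-> p2)) <-> ((p2 | p1) | (p5 <-> p2))): β-rule — branch into ((p3 | ~p1) <-> (~p2 <-> p2)), ((p2 | p1) | (p5 <-> p2))  //  ~((p3 | ~p1) <-> (~p2 <-> p2)), ~((p2 | p1) | (p5 <-> p2)).
      branch 1.1 (add ((p3 | ~p1) <-> (~p2 <-> p2)), ((p2 | p1) | (p5 <-> p2))):
        ((p3 | ~p1) <-> (~p2 <-> p2)): β-rule — branch into (p3 | ~p1), (~p2 <-> p2)  //  ~(p3 | ~p1), ~(~p2 <-> p2).
          branch 1.1.1 (add (p3 | ~p1), (~p2 <-> p2)):
            ((p2 | p1) | (p5 <-> p2)): β-rule — branch into (p2 | p1)  //  (p5 <-> p2).
              branch 1.1.1.1 (add (p2 | p1)):
                (p3 | ~p1): β-rule — branch into p3  //  ~p1.
                  branch 1.1.1.1.1 (add p3):
                    (~p2 <-> p2): β-rule — branch into ~p2, p2  //  ~~p2, ~p2.
                      branch 1.1.1.1.1.1 (add ~p2, p2):
                        × closes — contains both p2 and ~p2.
                      branch 1.1.1.1.1.2 (add ~~p2, ~p2):
                        × closes — contains both p2 and ~p2.
                  branch 1.1.1.1.2 (add ~p1):
                    (~p2 <-> p2): β-rule — branch into ~p2, p2  //  ~~p2, ~p2.
                      branch 1.1.1.1.2.1 (add ~p2, p2):
                        × closes — contains both p2 and ~p2.
                      branch 1.1.1.1.2.2 (add ~~p2, ~p2):
                        × closes — contains both p2 and ~p2.
              branch 1.1.1.2 (add (p5 <-> p2)):
                (p3 | ~p1): β-rule — branch into p3  //  ~p1.
                  branch 1.1.1.2.1 (add p3):
                    (~p2 <-> p2): β-rule — branch into ~p2, p2  //  ~~p2, ~p2.
                      branch 1.1.1.2.1.1 (add ~p2, p2):
                        × closes — contains both p2 and ~p2.
                      branch 1.1.1.2.1.2 (add ~~p2, ~p2):
                        × closes — contains both p2 and ~p2.
                  branch 1.1.1.2.2 (add ~p1):
                    (~p2 <-> p2): β-rule — branch into ~p2, p2  //  ~~p2, ~p2.
                      branch 1.1.1.2.2.1 (add ~p2, p2):
                        × closes — contains both p2 and ~p2.
                      branch 1.1.1.2.2.2 (add ~~p2, ~p2):
                        × closes — contains both p2 and ~p2.
          branch 1.1.2 (add ~(p3 | ~p1), ~(~p2 <-> p2)):
            ~(p3 | ~p1): α-rule — add ~p3, ~~p1.
            ((p2 | p1) | (p5 <-> p2)): β-rule — branch into (p2 | p1)  //  (p5 <-> p2).
              branch 1.1.2.1 (add (p2 | p1)):
                ~(~p2 <-> p2): β-rule — branch into ~p2, ~p2  //  ~~p2, p2.
                  branch 1.1.2.1.1 (add ~p2, ~p2):
                    (p2 | p1): β-rule — branch into p2  //  p1.
                      branch 1.1.2.1.1.1 (add p2):
                        × closes — contains both p2 and ~p2.
                      branch 1.1.2.1.1.2 (add p1):
                        ○ open, literals {p1=T, p2=F, p3=F}.
                  branch 1.1.2.1.2 (add ~~p2, p2):
                    (p2 | p1): β-rule — branch into p2  //  p1.
                      branch 1.1.2.1.2.1 (add p2):
                        ○ open, literals {p1=T, p2=T, p3=F}.
                      branch 1.1.2.1.2.2 (add p1):
                        ○ open, literals {p1=T, p2=T, p3=F}.
              branch 1.1.2.2 (add (p5 <-> p2)):
                ~(~p2 <-> p2): β-rule — branch into ~p2, ~p2  //  ~~p2, p2.
                  branch 1.1.2.2.1 (add ~p2, ~p2):
                    (p5 <-> p2): β-rule — branch into p5, p2  //  ~p5, ~p2.
                      branch 1.1.2.2.1.1 (add p5, p2):
                        × closes — contains both p2 and ~p2.
                      branch 1.1.2.2.1.2 (add ~p5, ~p2):
                        ○ open, literals {p1=T, p2=F, p3=F, p5=F}.
                  branch 1.1.2.2.2 (add ~~p2, p2):
                    (p5 <-> p2): β-rule — branch into p5, p2  //  ~p5, ~p2.
                      branch 1.1.2.2.2.1 (add p5, p2):
                        ○ open, literals {p1=T, p2=T, p3=F, p5=T}.
                      branch 1.1.2.2.2.2 (add ~p5, ~p2):
                        × closes — contains both p2 and ~p2.
      branch 1.2 (add ~((p3 | ~p1) <-> (~p2 <-> p2)), ~((p2 | p1) | (p5 <-> p2))):
        ~((p2 | p1) | (p5 <-> p2)): α-rule — add ~(p2 | p1), ~(p5 <-> p2).
        ~(p2 | p1): α-rule — add ~p2, ~p1.
        ~((p3 | ~p1) <-> (~p2 <-> p2)): β-rule — branch into (p3 | ~p1), ~(~p2 <-> p2)  //  ~(p3 | ~p1), (~p2 <-> p2).
          branch 1.2.1 (add (p3 | ~p1), ~(~p2 <-> p2)):
            ~(p5 <-> p2): β-rule — branch into p5, ~p2  //  ~p5, p2.
              branch 1.2.1.1 (add p5, ~p2):
                (p3 | ~p1): β-rule — branch into p3  //  ~p1.
                  branch 1.2.1.1.1 (add p3):
                    ~(~p2 <-> p2): β-rule — branch into ~p2, ~p2  //  ~~p2, p2.
                      branch 1.2.1.1.1.1 (add ~p2, ~p2):
                        ○ open, literals {p1=F, p2=F, p3=T, p5=T}.
                      branch 1.2.1.1.1.2 (add ~~p2, p2):
                        × closes — contains both p2 and ~p2.
                  branch 1.2.1.1.2 (add ~p1):
                    ~(~p2 <-> p2): β-rule — branch into ~p2, ~p2  //  ~~p2, p2.
                      branch 1.2.1.1.2.1 (add ~p2, ~p2):
                        ○ open, literals {p1=F, p2=F, p5=T}.
                      branch 1.2.1.1.2.2 (add ~~p2, p2):
                        × closes — contains both p2 and ~p2.
              branch 1.2.1.2 (add ~p5, p2):
                × closes — contains both p2 and ~p2.
          branch 1.2.2 (add ~(p3 | ~p1), (~p2 <-> p2)):
            ~(p3 | ~p1): α-rule — add ~p3, ~~p1.
            × closes — contains both p1 and ~p1.
  branch 2 (add p1):
    ○ open, literals {p1=T}.
15 branches closed, 8 open.
An open branch gives a countermodel: p1=T, p2=F, p3=F (unmentioned atoms arbitrary); under it the original formula is false.

Not valid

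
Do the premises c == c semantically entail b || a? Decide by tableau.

No

Initial set: {(c == c); !(b || a)}.
!(b || a): α-rule — add !b, !a.
(c == c): β-rule — branch into c, c  //  !c, !c.
  branch 1 (add c, c):
    ○ open, literals {a=F, b=F, c=T}.
  branch 2 (add !c, !c):
    ○ open, literals {a=F, b=F, c=F}.
0 branches closed, 2 open.
An open branch gives a countermodel: a=F, b=F, c=T (unmentioned atoms arbitrary); the premises hold there but the conclusion fails.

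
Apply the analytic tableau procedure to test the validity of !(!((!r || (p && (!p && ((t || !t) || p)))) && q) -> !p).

Not valid

Assume the negation and expand:
Initial set: {!!(!((!r || (p && (!p && ((t || !t) || p)))) && q) -> !p)}.
!!(!((!r || (p && (!p && ((t || !t) || p)))) && q) -> !p): β-rule — branch into !!((!r || (p && (!p && ((t || !t) || p)))) && q)  //  !p.
  branch 1 (add !!((!r || (p && (!p && ((t || !t) || p)))) && q)):
    !!((!r || (p && (!p && ((t || !t) || p)))) && q): α-rule — add (!r || (p && (!p && ((t || !t) || p)))), q.
    (!r || (p && (!p && ((t || !t) || p)))): β-rule — branch into !r  //  (p && (!p && ((t || !t) || p))).
      branch 1.1 (add !r):
        ○ open, literals {q=T, r=F}.
      branch 1.2 (add (p && (!p && ((t || !t) || p)))):
        (p && (!p && ((t || !t) || p))): α-rule — add p, (!p && ((t || !t) || p)).
        (!p && ((t || !t) || p)): α-rule — add !p, ((t || !t) || p).
        × closes — contains both p and !p.
  branch 2 (add !p):
    ○ open, literals {p=F}.
1 branch closed, 2 open.
An open branch gives a countermodel: q=T, r=F (unmentioned atoms arbitrary); under it the original formula is false.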